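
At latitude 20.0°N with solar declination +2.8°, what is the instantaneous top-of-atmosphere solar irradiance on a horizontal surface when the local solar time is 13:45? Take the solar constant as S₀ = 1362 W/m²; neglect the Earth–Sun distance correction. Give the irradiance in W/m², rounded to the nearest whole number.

1169 W/m²

Hour angle H = 15° × (13.75 − 12) = 26.25°.
cos θ_z = sin(20.0°) sin(2.8°) + cos(20.0°) cos(2.8°) cos(26.25°) = 0.0167 + 0.8418 = 0.8585.
Top-of-atmosphere irradiance = S₀ cos θ_z = 1362 × 0.8585 = 1169.28 W/m².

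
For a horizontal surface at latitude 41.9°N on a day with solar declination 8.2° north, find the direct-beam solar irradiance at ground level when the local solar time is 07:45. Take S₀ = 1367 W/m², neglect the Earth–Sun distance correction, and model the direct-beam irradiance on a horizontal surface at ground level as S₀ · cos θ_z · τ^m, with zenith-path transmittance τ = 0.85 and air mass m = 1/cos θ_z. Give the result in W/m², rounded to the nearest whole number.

391 W/m²

Hour angle H = 15° × (7.75 − 12) = -63.75°.
cos θ_z = sin(41.9°) sin(8.2°) + cos(41.9°) cos(8.2°) cos(-63.75°) = 0.0953 + 0.3258 = 0.4211.
Air mass m = 1/cos θ_z = 1/0.4211 = 2.375; τ^m = 0.85^2.375 = 0.6798.
Surface direct beam = 1367 × 0.4211 × 0.6798 = 391.32 W/m².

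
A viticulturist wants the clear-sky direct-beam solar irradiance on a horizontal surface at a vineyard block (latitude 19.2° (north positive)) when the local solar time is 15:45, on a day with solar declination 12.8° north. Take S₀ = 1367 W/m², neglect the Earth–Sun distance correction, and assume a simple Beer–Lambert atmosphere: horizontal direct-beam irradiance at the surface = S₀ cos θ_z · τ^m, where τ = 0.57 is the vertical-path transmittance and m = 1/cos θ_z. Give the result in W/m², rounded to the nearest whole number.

Hour angle H = 15° × (15.75 − 12) = 56.25°.
With φ = 19.2°, δ = 12.8°, H = 56.25°: sin φ sin δ = 0.0729, cos φ cos δ cos H = 0.5116, so cos θ_z = 0.5845.
Air mass m = 1/cos θ_z = 1/0.5845 = 1.711; τ^m = 0.57^1.711 = 0.3822.
Surface direct beam = 1367 × 0.5845 × 0.3822 = 305.38 W/m².

305 W/m²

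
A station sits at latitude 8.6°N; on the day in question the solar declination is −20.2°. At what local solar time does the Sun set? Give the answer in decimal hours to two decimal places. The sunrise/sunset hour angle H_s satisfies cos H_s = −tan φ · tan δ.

−tan φ tan δ = −(0.1512)(-0.3679) = 0.0556; H_s = arccos(0.0556) = 86.81°.
Sunset is at 12 + H_s/15 = 12 + 5.787 = 17.787 h local solar time.

17.79 h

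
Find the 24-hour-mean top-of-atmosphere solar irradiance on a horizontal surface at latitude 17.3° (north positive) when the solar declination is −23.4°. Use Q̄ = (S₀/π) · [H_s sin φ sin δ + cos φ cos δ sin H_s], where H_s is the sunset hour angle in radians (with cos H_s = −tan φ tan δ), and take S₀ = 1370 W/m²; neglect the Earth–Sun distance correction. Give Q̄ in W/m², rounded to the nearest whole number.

−tan φ tan δ = −(0.3115)(-0.4327) = 0.1348; H_s = arccos(0.1348) = 82.25°. In radians, H_s = 1.4355.
H_s sin φ sin δ = 1.4355 × 0.2974 × -0.3971 = -0.1695.
cos φ cos δ sin H_s = 0.9548 × 0.9178 × 0.9909 = 0.8683.
Q̄ = (1370/π) × (-0.1695 + 0.8683) = 436.08 × 0.6988 = 304.73 W/m².

305 W/m²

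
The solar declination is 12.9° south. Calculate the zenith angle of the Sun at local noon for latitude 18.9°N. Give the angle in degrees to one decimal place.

At local solar noon the hour angle is zero, so the zenith angle is |φ − δ| = |18.9° − (-12.9°)| = 31.8°.

31.8°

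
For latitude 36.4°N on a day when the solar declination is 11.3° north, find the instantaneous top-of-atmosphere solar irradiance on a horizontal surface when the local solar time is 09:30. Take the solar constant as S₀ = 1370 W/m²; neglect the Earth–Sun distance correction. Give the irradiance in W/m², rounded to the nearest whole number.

1017 W/m²

Hour angle H = 15° × (9.5 − 12) = -37.50°.
With φ = 36.4°, δ = 11.3°, H = -37.50°: sin φ sin δ = 0.1163, cos φ cos δ cos H = 0.6262, so cos θ_z = 0.7425.
Top-of-atmosphere irradiance = S₀ cos θ_z = 1370 × 0.7425 = 1017.23 W/m².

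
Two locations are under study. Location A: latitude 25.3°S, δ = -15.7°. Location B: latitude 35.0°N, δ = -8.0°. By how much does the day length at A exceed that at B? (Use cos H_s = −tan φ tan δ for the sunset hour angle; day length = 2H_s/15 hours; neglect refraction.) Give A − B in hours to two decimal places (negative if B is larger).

+1.77 h

A: H_s = arccos(−tan -25.3° · tan -15.7°) = 97.64°, so 2H_s/15 = 13.0187 h.
B: H_s = arccos(−tan 35.0° · tan -8.0°) = 84.35°, so 2H_s/15 = 11.2467 h.
A − B = 13.0187 − 11.2467 = 1.7720 h.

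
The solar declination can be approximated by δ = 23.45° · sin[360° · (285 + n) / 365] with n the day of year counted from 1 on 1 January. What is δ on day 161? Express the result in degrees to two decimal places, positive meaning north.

360 × (285 + 161) / 365 = 439.890°; sin(439.890°) = 0.9845.
δ = 23.45 × 0.9845 = 23.087° ≈ +23.09°.

+23.09°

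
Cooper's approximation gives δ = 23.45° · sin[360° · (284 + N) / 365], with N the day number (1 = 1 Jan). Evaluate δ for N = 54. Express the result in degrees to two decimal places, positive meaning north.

-10.51°

360 × (284 + 54) / 365 = 333.370°; sin(333.370°) = -0.4482.
δ = 23.45 × -0.4482 = -10.510° ≈ -10.51°.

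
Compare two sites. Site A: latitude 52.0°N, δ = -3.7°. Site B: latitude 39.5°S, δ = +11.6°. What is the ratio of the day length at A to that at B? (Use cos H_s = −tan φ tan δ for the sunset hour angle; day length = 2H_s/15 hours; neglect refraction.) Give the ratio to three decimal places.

A: H_s = arccos(−tan 52.0° · tan -3.7°) = 85.25°, so 2H_s/15 = 11.3667 h.
B: H_s = arccos(−tan -39.5° · tan 11.6°) = 80.26°, so 2H_s/15 = 10.7013 h.
Ratio A/B = 11.3667 / 10.7013 = 1.0622.

1.062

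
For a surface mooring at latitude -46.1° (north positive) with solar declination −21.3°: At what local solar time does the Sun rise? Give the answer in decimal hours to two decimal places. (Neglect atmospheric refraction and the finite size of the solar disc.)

4.41 h

cos H_s = −tan(-46.1°) · tan(-21.3°) = -0.4051, so H_s = arccos(-0.4051) = 113.90°.
Sunrise is at 12 − H_s/15 = 12 − 7.593 = 4.407 h local solar time.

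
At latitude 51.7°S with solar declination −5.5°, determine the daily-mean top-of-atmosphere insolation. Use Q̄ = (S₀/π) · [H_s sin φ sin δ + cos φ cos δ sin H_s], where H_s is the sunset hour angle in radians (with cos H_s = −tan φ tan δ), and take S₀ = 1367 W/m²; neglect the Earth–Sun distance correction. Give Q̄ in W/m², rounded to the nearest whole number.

322 W/m²

cos H_s = −tan(-51.7°) · tan(-5.5°) = -0.1219, so H_s = arccos(-0.1219) = 97.00°. In radians, H_s = 1.6930.
H_s sin φ sin δ = 1.6930 × -0.7848 × -0.0958 = 0.1273.
cos φ cos δ sin H_s = 0.6198 × 0.9954 × 0.9925 = 0.6123.
Q̄ = (1367/π) × (0.1273 + 0.6123) = 435.13 × 0.7396 = 321.82 W/m².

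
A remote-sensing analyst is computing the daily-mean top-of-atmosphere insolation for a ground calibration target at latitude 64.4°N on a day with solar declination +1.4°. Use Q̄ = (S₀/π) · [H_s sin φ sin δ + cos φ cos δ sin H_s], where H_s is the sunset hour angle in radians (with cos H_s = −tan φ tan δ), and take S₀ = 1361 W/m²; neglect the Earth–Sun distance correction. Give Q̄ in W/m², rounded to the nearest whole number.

cos H_s = −tan(64.4°) · tan(1.4°) = -0.0510, so H_s = arccos(-0.0510) = 92.92°. In radians, H_s = 1.6218.
H_s sin φ sin δ = 1.6218 × 0.9018 × 0.0244 = 0.0357.
cos φ cos δ sin H_s = 0.4321 × 0.9997 × 0.9987 = 0.4314.
Q̄ = (1361/π) × (0.0357 + 0.4314) = 433.22 × 0.4671 = 202.36 W/m².

202 W/m²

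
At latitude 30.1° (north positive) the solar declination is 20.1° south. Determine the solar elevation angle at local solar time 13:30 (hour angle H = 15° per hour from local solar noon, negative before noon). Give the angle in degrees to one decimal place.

Hour angle H = 15° × (13.5 − 12) = 22.50°.
cos θ_z = sin(30.1°) sin(-20.1°) + cos(30.1°) cos(-20.1°) cos(22.50°) = -0.1723 + 0.7506 = 0.5783.
θ_z = arccos(0.5783) = 54.67°, so the elevation is 90° − 54.67° = 35.33°.

35.3°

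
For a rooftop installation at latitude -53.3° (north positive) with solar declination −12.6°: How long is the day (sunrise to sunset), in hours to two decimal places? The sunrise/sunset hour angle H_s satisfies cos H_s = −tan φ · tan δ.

cos H_s = −tan(-53.3°) · tan(-12.6°) = -0.2999, so H_s = arccos(-0.2999) = 107.45°.
Day length = 2 H_s / 15° h⁻¹ = 214.90° / 15 = 14.327 h.

14.33 hours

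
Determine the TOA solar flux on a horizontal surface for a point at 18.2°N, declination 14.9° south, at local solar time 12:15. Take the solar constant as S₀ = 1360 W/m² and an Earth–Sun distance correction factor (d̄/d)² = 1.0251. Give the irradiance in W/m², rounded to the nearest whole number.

Hour angle H = 15° × (12.25 − 12) = 3.75°.
cos θ_z = sin(18.2°) sin(-14.9°) + cos(18.2°) cos(-14.9°) cos(3.75°) = -0.0803 + 0.9161 = 0.8358.
Top-of-atmosphere irradiance = S₀ (d̄/d)² cos θ_z = 1360 × 1.0251 × 0.8358 = 1165.22 W/m².

1165 W/m²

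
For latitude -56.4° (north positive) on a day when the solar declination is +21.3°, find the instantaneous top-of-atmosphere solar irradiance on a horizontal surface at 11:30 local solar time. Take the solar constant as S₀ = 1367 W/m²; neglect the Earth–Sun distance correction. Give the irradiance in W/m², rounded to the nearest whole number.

285 W/m²

Hour angle H = 15° × (11.5 − 12) = -7.50°.
cos θ_z = sin φ sin δ + cos φ cos δ cos H = (-0.8329)(0.3633) + (0.5534)(0.9317)(0.9914) = 0.2086.
Top-of-atmosphere irradiance = S₀ cos θ_z = 1367 × 0.2086 = 285.16 W/m².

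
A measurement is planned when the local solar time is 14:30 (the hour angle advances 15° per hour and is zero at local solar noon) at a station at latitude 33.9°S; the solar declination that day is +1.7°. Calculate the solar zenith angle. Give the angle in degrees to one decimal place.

50.1°

Hour angle H = 15° × (14.5 − 12) = 37.50°.
cos θ_z = sin φ sin δ + cos φ cos δ cos H = (-0.5577)(0.0297) + (0.8300)(0.9996)(0.7934) = 0.6417.
θ_z = arccos(0.6417) = 50.08°.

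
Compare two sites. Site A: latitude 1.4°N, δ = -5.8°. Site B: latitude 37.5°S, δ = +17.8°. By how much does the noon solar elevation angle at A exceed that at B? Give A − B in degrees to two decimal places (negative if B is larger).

A: 90° − |1.4 − (-5.8)| = 82.80°.
B: 90° − |-37.5 − (17.8)| = 34.70°.
A − B = 82.80 − 34.70 = 48.10°.

+48.10°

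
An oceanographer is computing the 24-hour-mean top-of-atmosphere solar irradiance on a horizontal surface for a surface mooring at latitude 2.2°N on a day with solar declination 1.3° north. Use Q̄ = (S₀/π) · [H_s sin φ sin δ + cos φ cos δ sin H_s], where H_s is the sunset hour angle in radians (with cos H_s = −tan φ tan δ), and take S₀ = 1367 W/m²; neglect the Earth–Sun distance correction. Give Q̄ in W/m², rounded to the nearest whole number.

The sunset hour angle satisfies cos H_s = −tan φ tan δ = -0.0009, giving H_s = 90.05°. In radians, H_s = 1.5717.
H_s sin φ sin δ = 1.5717 × 0.0384 × 0.0227 = 0.0014.
cos φ cos δ sin H_s = 0.9993 × 0.9997 × 1.0000 = 0.9990.
Q̄ = (1367/π) × (0.0014 + 0.9990) = 435.13 × 1.0004 = 435.30 W/m².

435 W/m²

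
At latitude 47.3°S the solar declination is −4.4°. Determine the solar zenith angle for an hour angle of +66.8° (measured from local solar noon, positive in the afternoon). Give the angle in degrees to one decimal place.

cos θ_z = sin φ sin δ + cos φ cos δ cos H = (-0.7349)(-0.0767) + (0.6782)(0.9971)(0.3939) = 0.3227.
θ_z = arccos(0.3227) = 71.17°.

71.2°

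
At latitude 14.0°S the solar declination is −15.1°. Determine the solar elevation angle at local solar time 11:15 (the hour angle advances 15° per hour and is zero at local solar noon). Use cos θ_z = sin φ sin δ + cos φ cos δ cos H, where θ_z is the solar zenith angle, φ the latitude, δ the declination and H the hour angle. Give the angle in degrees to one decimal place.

79.1°

Hour angle H = 15° × (11.25 − 12) = -11.25°.
cos θ_z = sin φ sin δ + cos φ cos δ cos H = (-0.2419)(-0.2605) + (0.9703)(0.9655)(0.9808) = 0.9819.
θ_z = arccos(0.9819) = 10.92°, so the elevation is 90° − 10.92° = 79.08°.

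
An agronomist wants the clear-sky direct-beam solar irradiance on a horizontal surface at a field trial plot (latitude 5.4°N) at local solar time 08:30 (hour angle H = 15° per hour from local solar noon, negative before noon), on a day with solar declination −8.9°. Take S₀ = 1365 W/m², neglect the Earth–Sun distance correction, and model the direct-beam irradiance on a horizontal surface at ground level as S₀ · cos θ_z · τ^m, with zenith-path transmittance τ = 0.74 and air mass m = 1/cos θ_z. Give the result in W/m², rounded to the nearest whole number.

Hour angle H = 15° × (8.5 − 12) = -52.50°.
With φ = 5.4°, δ = -8.9°, H = -52.50°: sin φ sin δ = -0.0146, cos φ cos δ cos H = 0.5988, so cos θ_z = 0.5842.
Air mass m = 1/cos θ_z = 1/0.5842 = 1.712; τ^m = 0.74^1.712 = 0.5972.
Surface direct beam = 1365 × 0.5842 × 0.5972 = 476.23 W/m².

476 W/m²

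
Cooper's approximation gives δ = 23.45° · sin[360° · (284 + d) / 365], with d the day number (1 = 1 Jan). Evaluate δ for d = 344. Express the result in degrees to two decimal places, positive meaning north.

-23.05°

360 × (284 + 344) / 365 = 619.397°; sin(619.397°) = -0.9829.
δ = 23.45 × -0.9829 = -23.049° ≈ -23.05°.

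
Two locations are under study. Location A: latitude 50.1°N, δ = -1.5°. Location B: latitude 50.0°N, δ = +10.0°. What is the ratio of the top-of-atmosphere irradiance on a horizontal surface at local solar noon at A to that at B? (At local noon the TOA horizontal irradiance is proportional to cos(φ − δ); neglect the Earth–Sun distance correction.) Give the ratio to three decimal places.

0.811

A: cos θ_z = cos(50.1° − (-1.5°)) = 0.6211.
B: cos θ_z = cos(50.0° − (10.0°)) = 0.7660.
Ratio A/B = 0.6211 / 0.7660 = 0.8108.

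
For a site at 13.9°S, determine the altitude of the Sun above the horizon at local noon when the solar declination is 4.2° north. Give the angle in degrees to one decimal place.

71.9°

At local solar noon the hour angle is zero, so the elevation is 90° − |φ − δ| = 90° − |-13.9° − (4.2°)| = 90° − 18.1° = 71.9°.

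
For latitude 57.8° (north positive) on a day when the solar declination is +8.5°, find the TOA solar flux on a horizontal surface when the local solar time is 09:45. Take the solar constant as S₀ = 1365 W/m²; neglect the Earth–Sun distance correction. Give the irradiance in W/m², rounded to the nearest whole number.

Hour angle H = 15° × (9.75 − 12) = -33.75°.
With φ = 57.8°, δ = 8.5°, H = -33.75°: sin φ sin δ = 0.1251, cos φ cos δ cos H = 0.4382, so cos θ_z = 0.5633.
Top-of-atmosphere irradiance = S₀ cos θ_z = 1365 × 0.5633 = 768.90 W/m².

769 W/m²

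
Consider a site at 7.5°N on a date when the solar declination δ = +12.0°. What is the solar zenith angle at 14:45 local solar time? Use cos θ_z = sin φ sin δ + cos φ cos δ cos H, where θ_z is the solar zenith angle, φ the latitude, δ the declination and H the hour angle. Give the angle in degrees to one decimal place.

Hour angle H = 15° × (14.75 − 12) = 41.25°.
cos θ_z = sin(7.5°) sin(12.0°) + cos(7.5°) cos(12.0°) cos(41.25°) = 0.0271 + 0.7291 = 0.7562.
θ_z = arccos(0.7562) = 40.87°.

40.9°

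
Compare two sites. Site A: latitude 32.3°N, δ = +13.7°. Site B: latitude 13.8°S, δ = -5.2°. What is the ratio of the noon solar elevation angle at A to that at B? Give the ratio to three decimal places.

0.877

A: 90° − |32.3 − (13.7)| = 71.40°.
B: 90° − |-13.8 − (-5.2)| = 81.40°.
Ratio A/B = 71.4000 / 81.4000 = 0.8771.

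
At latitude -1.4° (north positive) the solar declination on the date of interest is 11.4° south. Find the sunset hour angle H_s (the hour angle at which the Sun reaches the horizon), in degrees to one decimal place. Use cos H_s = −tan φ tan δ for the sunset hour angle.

90.3°

The sunset hour angle satisfies cos H_s = −tan φ tan δ = -0.0049, giving H_s = 90.28°.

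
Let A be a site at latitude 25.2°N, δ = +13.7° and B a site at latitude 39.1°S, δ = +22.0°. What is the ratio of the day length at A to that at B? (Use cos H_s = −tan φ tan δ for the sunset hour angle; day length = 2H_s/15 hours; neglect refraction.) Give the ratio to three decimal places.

A: H_s = arccos(−tan 25.2° · tan 13.7°) = 96.59°, so 2H_s/15 = 12.8787 h.
B: H_s = arccos(−tan -39.1° · tan 22.0°) = 70.83°, so 2H_s/15 = 9.4440 h.
Ratio A/B = 12.8787 / 9.4440 = 1.3637.

1.364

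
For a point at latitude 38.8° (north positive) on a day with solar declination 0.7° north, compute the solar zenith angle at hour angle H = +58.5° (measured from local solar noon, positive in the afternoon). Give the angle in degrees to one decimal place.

65.5°

cos θ_z = sin(38.8°) sin(0.7°) + cos(38.8°) cos(0.7°) cos(58.50°) = 0.0077 + 0.4072 = 0.4149.
θ_z = arccos(0.4149) = 65.49°.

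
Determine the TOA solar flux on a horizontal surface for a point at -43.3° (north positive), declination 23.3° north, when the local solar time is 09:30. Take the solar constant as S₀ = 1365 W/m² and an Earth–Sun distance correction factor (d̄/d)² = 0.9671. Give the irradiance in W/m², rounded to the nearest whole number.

Hour angle H = 15° × (9.5 − 12) = -37.50°.
With φ = -43.3°, δ = 23.3°, H = -37.50°: sin φ sin δ = -0.2713, cos φ cos δ cos H = 0.5303, so cos θ_z = 0.2590.
Top-of-atmosphere irradiance = S₀ (d̄/d)² cos θ_z = 1365 × 0.9671 × 0.2590 = 341.90 W/m².

342 W/m²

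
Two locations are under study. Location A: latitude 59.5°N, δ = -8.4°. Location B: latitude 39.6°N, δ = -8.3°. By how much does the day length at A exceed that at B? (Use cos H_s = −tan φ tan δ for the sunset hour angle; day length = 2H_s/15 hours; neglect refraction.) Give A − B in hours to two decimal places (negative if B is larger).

-1.01 h

A: H_s = arccos(−tan 59.5° · tan -8.4°) = 75.48°, so 2H_s/15 = 10.0640 h.
B: H_s = arccos(−tan 39.6° · tan -8.3°) = 83.07°, so 2H_s/15 = 11.0760 h.
A − B = 10.0640 − 11.0760 = -1.0120 h.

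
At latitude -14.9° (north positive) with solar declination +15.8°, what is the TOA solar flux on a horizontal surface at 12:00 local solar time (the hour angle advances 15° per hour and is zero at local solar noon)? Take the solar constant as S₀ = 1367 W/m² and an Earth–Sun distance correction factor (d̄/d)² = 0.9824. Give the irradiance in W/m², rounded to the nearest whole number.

1155 W/m²

Hour angle H = 15° × (12 − 12) = 0.00°.
cos θ_z = sin φ sin δ + cos φ cos δ cos H = (-0.2571)(0.2723) + (0.9664)(0.9622)(1.0000) = 0.8599.
Top-of-atmosphere irradiance = S₀ (d̄/d)² cos θ_z = 1367 × 0.9824 × 0.8599 = 1154.79 W/m².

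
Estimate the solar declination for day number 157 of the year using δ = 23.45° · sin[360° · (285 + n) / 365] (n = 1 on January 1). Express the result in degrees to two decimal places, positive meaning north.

+22.75°

360 × (285 + 157) / 365 = 435.945°; sin(435.945°) = 0.9701.
δ = 23.45 × 0.9701 = 22.749° ≈ +22.75°.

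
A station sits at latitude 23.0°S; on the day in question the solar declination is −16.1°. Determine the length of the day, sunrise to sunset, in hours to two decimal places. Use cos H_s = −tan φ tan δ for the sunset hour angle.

12.94 hours

−tan φ tan δ = −(-0.4245)(-0.2886) = -0.1225; H_s = arccos(-0.1225) = 97.04°.
Day length = 2 H_s / 15° h⁻¹ = 194.08° / 15 = 12.939 h.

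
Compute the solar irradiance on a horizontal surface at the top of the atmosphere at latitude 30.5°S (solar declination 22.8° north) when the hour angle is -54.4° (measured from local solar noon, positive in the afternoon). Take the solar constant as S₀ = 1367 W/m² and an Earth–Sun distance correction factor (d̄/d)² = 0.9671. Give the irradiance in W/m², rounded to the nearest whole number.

With φ = -30.5°, δ = 22.8°, H = -54.40°: sin φ sin δ = -0.1967, cos φ cos δ cos H = 0.4624, so cos θ_z = 0.2657.
Top-of-atmosphere irradiance = S₀ (d̄/d)² cos θ_z = 1367 × 0.9671 × 0.2657 = 351.26 W/m².

351 W/m²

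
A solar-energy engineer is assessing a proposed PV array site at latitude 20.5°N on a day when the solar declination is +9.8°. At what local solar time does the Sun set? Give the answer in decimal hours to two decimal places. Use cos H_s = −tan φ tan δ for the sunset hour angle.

−tan φ tan δ = −(0.3739)(0.1727) = -0.0646; H_s = arccos(-0.0646) = 93.70°.
Sunset is at 12 + H_s/15 = 12 + 6.247 = 18.247 h local solar time.

18.25 h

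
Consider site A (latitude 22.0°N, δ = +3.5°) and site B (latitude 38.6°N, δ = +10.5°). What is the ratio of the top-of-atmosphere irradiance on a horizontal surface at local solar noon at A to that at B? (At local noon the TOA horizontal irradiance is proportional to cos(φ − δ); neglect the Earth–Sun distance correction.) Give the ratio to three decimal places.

1.075

A: cos θ_z = cos(22.0° − (3.5°)) = 0.9483.
B: cos θ_z = cos(38.6° − (10.5°)) = 0.8821.
Ratio A/B = 0.9483 / 0.8821 = 1.0750.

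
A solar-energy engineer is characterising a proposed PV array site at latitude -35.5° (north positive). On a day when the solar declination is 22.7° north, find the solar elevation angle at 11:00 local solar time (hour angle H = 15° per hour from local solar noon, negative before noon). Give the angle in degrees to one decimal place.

Hour angle H = 15° × (11 − 12) = -15.00°.
With φ = -35.5°, δ = 22.7°, H = -15.00°: sin φ sin δ = -0.2241, cos φ cos δ cos H = 0.7255, so cos θ_z = 0.5014.
θ_z = arccos(0.5014) = 59.91°, so the elevation is 90° − 59.91° = 30.09°.

30.1°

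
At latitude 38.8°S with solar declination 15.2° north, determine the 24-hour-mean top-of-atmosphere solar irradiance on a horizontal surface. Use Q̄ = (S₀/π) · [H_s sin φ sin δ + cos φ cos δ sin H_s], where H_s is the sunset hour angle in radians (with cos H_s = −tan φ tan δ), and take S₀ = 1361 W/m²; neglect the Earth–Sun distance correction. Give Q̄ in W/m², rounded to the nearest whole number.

222 W/m²

−tan φ tan δ = −(-0.8040)(0.2717) = 0.2184; H_s = arccos(0.2184) = 77.38°. In radians, H_s = 1.3505.
H_s sin φ sin δ = 1.3505 × -0.6266 × 0.2622 = -0.2219.
cos φ cos δ sin H_s = 0.7793 × 0.9650 × 0.9758 = 0.7338.
Q̄ = (1361/π) × (-0.2219 + 0.7338) = 433.22 × 0.5119 = 221.77 W/m².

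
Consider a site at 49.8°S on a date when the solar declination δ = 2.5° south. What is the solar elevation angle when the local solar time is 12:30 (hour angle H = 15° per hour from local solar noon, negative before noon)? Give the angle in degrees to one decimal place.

42.3°

Hour angle H = 15° × (12.5 − 12) = 7.50°.
cos θ_z = sin φ sin δ + cos φ cos δ cos H = (-0.7638)(-0.0436) + (0.6455)(0.9990)(0.9914) = 0.6726.
θ_z = arccos(0.6726) = 47.73°, so the elevation is 90° − 47.73° = 42.27°.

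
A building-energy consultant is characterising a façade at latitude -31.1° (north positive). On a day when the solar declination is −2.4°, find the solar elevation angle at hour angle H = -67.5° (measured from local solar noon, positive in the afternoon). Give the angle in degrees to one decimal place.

20.4°

cos θ_z = sin φ sin δ + cos φ cos δ cos H = (-0.5165)(-0.0419) + (0.8563)(0.9991)(0.3827) = 0.3491.
θ_z = arccos(0.3491) = 69.57°, so the elevation is 90° − 69.57° = 20.43°.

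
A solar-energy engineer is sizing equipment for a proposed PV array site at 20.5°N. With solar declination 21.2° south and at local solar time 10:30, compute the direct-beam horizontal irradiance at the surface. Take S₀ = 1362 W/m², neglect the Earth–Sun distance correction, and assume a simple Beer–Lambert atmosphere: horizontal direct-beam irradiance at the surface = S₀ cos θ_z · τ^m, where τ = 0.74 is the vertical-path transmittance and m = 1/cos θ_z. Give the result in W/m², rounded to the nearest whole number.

595 W/m²

Hour angle H = 15° × (10.5 − 12) = -22.50°.
cos θ_z = sin φ sin δ + cos φ cos δ cos H = (0.3502)(-0.3616) + (0.9367)(0.9323)(0.9239) = 0.6802.
Air mass m = 1/cos θ_z = 1/0.6802 = 1.470; τ^m = 0.74^1.470 = 0.6423.
Surface direct beam = 1362 × 0.6802 × 0.6423 = 595.05 W/m².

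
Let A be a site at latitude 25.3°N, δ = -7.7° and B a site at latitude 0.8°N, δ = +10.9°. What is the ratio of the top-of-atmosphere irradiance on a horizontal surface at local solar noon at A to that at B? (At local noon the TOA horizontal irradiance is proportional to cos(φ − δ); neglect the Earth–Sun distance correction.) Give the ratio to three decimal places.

A: cos θ_z = cos(25.3° − (-7.7°)) = 0.8387.
B: cos θ_z = cos(0.8° − (10.9°)) = 0.9845.
Ratio A/B = 0.8387 / 0.9845 = 0.8519.

0.852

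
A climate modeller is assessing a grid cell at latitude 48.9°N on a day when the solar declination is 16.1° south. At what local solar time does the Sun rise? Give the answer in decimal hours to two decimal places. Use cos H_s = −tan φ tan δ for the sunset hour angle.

−tan φ tan δ = −(1.1463)(-0.2886) = 0.3308; H_s = arccos(0.3308) = 70.68°.
Sunrise is at 12 − H_s/15 = 12 − 4.712 = 7.288 h local solar time.

7.29 h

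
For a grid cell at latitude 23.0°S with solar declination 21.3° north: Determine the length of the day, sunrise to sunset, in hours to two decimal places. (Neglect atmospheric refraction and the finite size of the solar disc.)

10.73 hours

cos H_s = −tan(-23.0°) · tan(21.3°) = 0.1655, so H_s = arccos(0.1655) = 80.47°.
Day length = 2 H_s / 15° h⁻¹ = 160.94° / 15 = 10.729 h.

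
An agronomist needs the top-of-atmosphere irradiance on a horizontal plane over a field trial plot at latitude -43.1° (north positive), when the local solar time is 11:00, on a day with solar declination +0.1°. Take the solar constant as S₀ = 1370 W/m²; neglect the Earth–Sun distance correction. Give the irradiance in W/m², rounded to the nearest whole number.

Hour angle H = 15° × (11 − 12) = -15.00°.
cos θ_z = sin(-43.1°) sin(0.1°) + cos(-43.1°) cos(0.1°) cos(-15.00°) = -0.0012 + 0.7053 = 0.7041.
Top-of-atmosphere irradiance = S₀ cos θ_z = 1370 × 0.7041 = 964.62 W/m².

965 W/m²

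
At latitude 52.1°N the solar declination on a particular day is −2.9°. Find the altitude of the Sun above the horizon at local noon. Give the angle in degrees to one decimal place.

35.0°

At local solar noon the hour angle is zero, so the elevation is 90° − |φ − δ| = 90° − |52.1° − (-2.9°)| = 90° − 55.0° = 35.0°.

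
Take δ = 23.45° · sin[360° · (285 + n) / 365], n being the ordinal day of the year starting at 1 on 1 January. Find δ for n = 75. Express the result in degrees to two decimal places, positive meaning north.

-2.02°

360 × (285 + 75) / 365 = 355.068°; sin(355.068°) = -0.0860.
δ = 23.45 × -0.0860 = -2.017° ≈ -2.02°.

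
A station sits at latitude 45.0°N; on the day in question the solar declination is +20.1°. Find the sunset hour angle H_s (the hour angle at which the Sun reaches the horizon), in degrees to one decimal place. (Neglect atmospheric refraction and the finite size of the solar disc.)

111.5°

The sunset hour angle satisfies cos H_s = −tan φ tan δ = -0.3659, giving H_s = 111.46°.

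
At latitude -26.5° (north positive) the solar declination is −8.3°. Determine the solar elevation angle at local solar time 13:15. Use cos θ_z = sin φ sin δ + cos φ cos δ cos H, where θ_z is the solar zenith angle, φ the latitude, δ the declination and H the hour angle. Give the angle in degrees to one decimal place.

Hour angle H = 15° × (13.25 − 12) = 18.75°.
cos θ_z = sin(-26.5°) sin(-8.3°) + cos(-26.5°) cos(-8.3°) cos(18.75°) = 0.0644 + 0.8386 = 0.9030.
θ_z = arccos(0.9030) = 25.44°, so the elevation is 90° − 25.44° = 64.56°.

64.6°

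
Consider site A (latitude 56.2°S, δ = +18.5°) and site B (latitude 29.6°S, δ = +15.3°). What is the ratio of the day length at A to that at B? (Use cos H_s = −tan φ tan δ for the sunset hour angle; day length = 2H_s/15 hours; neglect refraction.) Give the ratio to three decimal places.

0.740

A: H_s = arccos(−tan -56.2° · tan 18.5°) = 60.01°, so 2H_s/15 = 8.0013 h.
B: H_s = arccos(−tan -29.6° · tan 15.3°) = 81.06°, so 2H_s/15 = 10.8080 h.
Ratio A/B = 8.0013 / 10.8080 = 0.7403.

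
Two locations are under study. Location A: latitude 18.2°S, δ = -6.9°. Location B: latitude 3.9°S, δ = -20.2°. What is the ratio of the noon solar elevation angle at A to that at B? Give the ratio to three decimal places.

1.068

A: 90° − |-18.2 − (-6.9)| = 78.70°.
B: 90° − |-3.9 − (-20.2)| = 73.70°.
Ratio A/B = 78.7000 / 73.7000 = 1.0678.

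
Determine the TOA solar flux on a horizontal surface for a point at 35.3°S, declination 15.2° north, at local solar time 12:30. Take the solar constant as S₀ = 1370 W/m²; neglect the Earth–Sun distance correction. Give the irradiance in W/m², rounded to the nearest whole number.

Hour angle H = 15° × (12.5 − 12) = 7.50°.
With φ = -35.3°, δ = 15.2°, H = 7.50°: sin φ sin δ = -0.1515, cos φ cos δ cos H = 0.7808, so cos θ_z = 0.6293.
Top-of-atmosphere irradiance = S₀ cos θ_z = 1370 × 0.6293 = 862.14 W/m².

862 W/m²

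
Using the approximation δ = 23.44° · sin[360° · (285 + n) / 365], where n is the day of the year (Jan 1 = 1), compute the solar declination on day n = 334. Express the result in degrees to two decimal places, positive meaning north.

360 × (285 + 334) / 365 = 610.521°; sin(610.521°) = -0.9428.
δ = 23.44 × -0.9428 = -22.099° ≈ -22.10°.

-22.10°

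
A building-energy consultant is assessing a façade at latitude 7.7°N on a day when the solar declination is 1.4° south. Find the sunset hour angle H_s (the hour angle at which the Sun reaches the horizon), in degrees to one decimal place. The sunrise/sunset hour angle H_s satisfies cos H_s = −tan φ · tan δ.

89.8°

The sunset hour angle satisfies cos H_s = −tan φ tan δ = 0.0033, giving H_s = 89.81°.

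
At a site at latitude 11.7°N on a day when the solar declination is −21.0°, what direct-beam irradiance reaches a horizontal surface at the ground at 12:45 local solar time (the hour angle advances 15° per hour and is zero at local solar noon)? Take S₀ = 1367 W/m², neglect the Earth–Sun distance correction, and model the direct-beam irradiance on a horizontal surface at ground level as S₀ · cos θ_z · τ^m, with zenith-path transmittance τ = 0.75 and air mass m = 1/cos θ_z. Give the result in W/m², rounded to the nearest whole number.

Hour angle H = 15° × (12.75 − 12) = 11.25°.
cos θ_z = sin φ sin δ + cos φ cos δ cos H = (0.2028)(-0.3584) + (0.9792)(0.9336)(0.9808) = 0.8239.
Air mass m = 1/cos θ_z = 1/0.8239 = 1.214; τ^m = 0.75^1.214 = 0.7052.
Surface direct beam = 1367 × 0.8239 × 0.7052 = 794.25 W/m².

794 W/m²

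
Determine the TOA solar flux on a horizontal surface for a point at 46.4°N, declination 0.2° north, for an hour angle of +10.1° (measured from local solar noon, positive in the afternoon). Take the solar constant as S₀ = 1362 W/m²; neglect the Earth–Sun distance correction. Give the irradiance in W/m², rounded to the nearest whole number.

928 W/m²

cos θ_z = sin(46.4°) sin(0.2°) + cos(46.4°) cos(0.2°) cos(10.10°) = 0.0025 + 0.6789 = 0.6814.
Top-of-atmosphere irradiance = S₀ cos θ_z = 1362 × 0.6814 = 928.07 W/m².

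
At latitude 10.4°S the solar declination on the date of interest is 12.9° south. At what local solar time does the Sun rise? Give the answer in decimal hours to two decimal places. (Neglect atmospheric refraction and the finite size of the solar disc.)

5.84 h

cos H_s = −tan(-10.4°) · tan(-12.9°) = -0.0420, so H_s = arccos(-0.0420) = 92.41°.
Sunrise is at 12 − H_s/15 = 12 − 6.161 = 5.839 h local solar time.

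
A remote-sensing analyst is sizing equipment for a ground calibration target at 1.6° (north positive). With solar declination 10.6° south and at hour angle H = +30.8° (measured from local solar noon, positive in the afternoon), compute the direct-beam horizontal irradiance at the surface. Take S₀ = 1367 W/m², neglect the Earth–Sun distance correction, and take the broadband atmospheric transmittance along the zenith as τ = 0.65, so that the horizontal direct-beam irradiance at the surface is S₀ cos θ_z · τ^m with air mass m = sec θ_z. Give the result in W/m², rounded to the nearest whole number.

cos θ_z = sin(1.6°) sin(-10.6°) + cos(1.6°) cos(-10.6°) cos(30.80°) = -0.0051 + 0.8440 = 0.8389.
Air mass m = 1/cos θ_z = 1/0.8389 = 1.192; τ^m = 0.65^1.192 = 0.5984.
Surface direct beam = 1367 × 0.8389 × 0.5984 = 686.23 W/m².

686 W/m²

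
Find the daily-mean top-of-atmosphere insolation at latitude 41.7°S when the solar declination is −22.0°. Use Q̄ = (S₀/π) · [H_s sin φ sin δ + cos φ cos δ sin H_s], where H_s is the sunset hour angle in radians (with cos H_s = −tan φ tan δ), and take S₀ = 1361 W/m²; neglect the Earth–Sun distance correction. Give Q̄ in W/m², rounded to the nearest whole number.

489 W/m²

−tan φ tan δ = −(-0.8910)(-0.4040) = -0.3600; H_s = arccos(-0.3600) = 111.10°. In radians, H_s = 1.9391.
H_s sin φ sin δ = 1.9391 × -0.6652 × -0.3746 = 0.4832.
cos φ cos δ sin H_s = 0.7466 × 0.9272 × 0.9329 = 0.6458.
Q̄ = (1361/π) × (0.4832 + 0.6458) = 433.22 × 1.1290 = 489.11 W/m².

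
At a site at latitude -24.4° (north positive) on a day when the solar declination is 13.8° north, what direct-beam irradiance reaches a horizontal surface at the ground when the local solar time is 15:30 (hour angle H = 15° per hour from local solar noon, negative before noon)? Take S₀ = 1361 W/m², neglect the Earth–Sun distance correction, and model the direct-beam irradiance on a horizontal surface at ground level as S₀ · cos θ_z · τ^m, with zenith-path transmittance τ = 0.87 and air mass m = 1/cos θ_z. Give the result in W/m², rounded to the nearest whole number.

436 W/m²

Hour angle H = 15° × (15.5 − 12) = 52.50°.
With φ = -24.4°, δ = 13.8°, H = 52.50°: sin φ sin δ = -0.0985, cos φ cos δ cos H = 0.5384, so cos θ_z = 0.4399.
Air mass m = 1/cos θ_z = 1/0.4399 = 2.273; τ^m = 0.87^2.273 = 0.7287.
Surface direct beam = 1361 × 0.4399 × 0.7287 = 436.28 W/m².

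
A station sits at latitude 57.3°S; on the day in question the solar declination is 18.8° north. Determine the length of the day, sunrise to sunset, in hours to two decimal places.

7.73 hours

cos H_s = −tan(-57.3°) · tan(18.8°) = 0.5303, so H_s = arccos(0.5303) = 57.97°.
Day length = 2 H_s / 15° h⁻¹ = 115.94° / 15 = 7.729 h.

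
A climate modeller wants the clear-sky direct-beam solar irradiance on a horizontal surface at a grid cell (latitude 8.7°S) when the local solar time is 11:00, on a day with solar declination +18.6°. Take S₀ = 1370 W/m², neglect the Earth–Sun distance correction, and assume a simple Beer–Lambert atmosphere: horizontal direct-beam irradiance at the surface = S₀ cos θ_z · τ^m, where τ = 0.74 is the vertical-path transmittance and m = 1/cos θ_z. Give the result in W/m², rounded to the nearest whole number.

Hour angle H = 15° × (11 − 12) = -15.00°.
With φ = -8.7°, δ = 18.6°, H = -15.00°: sin φ sin δ = -0.0482, cos φ cos δ cos H = 0.9049, so cos θ_z = 0.8567.
Air mass m = 1/cos θ_z = 1/0.8567 = 1.167; τ^m = 0.74^1.167 = 0.7037.
Surface direct beam = 1370 × 0.8567 × 0.7037 = 825.92 W/m².

826 W/m²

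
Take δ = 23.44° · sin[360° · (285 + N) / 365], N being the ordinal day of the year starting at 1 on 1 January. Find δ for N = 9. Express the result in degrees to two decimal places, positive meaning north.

-22.03°

360 × (285 + 9) / 365 = 289.973°; sin(289.973°) = -0.9399.
δ = 23.44 × -0.9399 = -22.031° ≈ -22.03°.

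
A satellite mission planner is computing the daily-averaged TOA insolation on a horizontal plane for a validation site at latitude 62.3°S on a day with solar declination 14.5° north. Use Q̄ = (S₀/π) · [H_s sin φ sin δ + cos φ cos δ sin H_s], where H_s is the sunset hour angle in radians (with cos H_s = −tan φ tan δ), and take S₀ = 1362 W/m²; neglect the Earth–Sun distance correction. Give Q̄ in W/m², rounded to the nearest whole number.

68 W/m²

The sunset hour angle satisfies cos H_s = −tan φ tan δ = 0.4926, giving H_s = 60.49°. In radians, H_s = 1.0557.
H_s sin φ sin δ = 1.0557 × -0.8854 × 0.2504 = -0.2341.
cos φ cos δ sin H_s = 0.4648 × 0.9681 × 0.8702 = 0.3916.
Q̄ = (1362/π) × (-0.2341 + 0.3916) = 433.54 × 0.1575 = 68.28 W/m².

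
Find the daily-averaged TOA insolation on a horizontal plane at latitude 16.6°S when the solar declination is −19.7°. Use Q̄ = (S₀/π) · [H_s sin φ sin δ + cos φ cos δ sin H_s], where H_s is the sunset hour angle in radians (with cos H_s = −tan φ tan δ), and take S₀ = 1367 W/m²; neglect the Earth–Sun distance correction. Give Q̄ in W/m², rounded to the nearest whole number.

cos H_s = −tan(-16.6°) · tan(-19.7°) = -0.1067, so H_s = arccos(-0.1067) = 96.13°. In radians, H_s = 1.6778.
H_s sin φ sin δ = 1.6778 × -0.2857 × -0.3371 = 0.1616.
cos φ cos δ sin H_s = 0.9583 × 0.9415 × 0.9943 = 0.8971.
Q̄ = (1367/π) × (0.1616 + 0.8971) = 435.13 × 1.0587 = 460.67 W/m².

461 W/m²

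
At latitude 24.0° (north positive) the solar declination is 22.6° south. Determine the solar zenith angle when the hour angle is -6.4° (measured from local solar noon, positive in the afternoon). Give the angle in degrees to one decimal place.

With φ = 24.0°, δ = -22.6°, H = -6.40°: sin φ sin δ = -0.1563, cos φ cos δ cos H = 0.8381, so cos θ_z = 0.6818.
θ_z = arccos(0.6818) = 47.02°.

47.0°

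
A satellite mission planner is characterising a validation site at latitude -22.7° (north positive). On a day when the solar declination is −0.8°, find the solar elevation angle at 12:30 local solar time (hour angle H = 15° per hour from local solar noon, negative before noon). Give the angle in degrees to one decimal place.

66.9°

Hour angle H = 15° × (12.5 − 12) = 7.50°.
With φ = -22.7°, δ = -0.8°, H = 7.50°: sin φ sin δ = 0.0054, cos φ cos δ cos H = 0.9146, so cos θ_z = 0.9200.
θ_z = arccos(0.9200) = 23.07°, so the elevation is 90° − 23.07° = 66.93°.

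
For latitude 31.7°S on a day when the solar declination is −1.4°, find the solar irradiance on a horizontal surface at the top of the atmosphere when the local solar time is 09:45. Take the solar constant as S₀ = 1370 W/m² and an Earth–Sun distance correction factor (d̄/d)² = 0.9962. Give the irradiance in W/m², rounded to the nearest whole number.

Hour angle H = 15° × (9.75 − 12) = -33.75°.
cos θ_z = sin(-31.7°) sin(-1.4°) + cos(-31.7°) cos(-1.4°) cos(-33.75°) = 0.0128 + 0.7072 = 0.7200.
Top-of-atmosphere irradiance = S₀ (d̄/d)² cos θ_z = 1370 × 0.9962 × 0.7200 = 982.65 W/m².

983 W/m²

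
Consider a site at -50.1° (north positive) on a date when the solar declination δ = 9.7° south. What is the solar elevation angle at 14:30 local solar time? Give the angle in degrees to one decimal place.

Hour angle H = 15° × (14.5 − 12) = 37.50°.
cos θ_z = sin(-50.1°) sin(-9.7°) + cos(-50.1°) cos(-9.7°) cos(37.50°) = 0.1293 + 0.5016 = 0.6309.
θ_z = arccos(0.6309) = 50.88°, so the elevation is 90° − 50.88° = 39.12°.

39.1°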